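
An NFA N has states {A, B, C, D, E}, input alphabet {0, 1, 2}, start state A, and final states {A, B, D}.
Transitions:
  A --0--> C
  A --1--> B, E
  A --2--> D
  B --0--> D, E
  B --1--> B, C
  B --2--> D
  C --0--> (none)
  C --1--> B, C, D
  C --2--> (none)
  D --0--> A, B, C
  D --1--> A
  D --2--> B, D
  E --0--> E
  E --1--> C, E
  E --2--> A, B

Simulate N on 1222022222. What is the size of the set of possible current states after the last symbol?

Start: {A}
read 1: {B, E}
read 2: {A, B, D}
read 2: {B, D}
read 2: {B, D}
read 0: {A, B, C, D, E}
read 2: {A, B, D}
read 2: {B, D}
read 2: {B, D}
read 2: {B, D}
read 2: {B, D}
Final reachable set {B, D} has 2 states.

2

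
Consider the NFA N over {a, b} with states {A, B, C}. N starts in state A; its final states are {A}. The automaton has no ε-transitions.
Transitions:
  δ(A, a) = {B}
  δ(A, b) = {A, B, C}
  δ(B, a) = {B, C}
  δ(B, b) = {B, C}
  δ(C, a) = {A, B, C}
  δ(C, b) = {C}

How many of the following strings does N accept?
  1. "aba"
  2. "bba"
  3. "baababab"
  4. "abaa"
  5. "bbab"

5

"aba": accepted
"bba": accepted
"baababab": accepted
"abaa": accepted
"bbab": accepted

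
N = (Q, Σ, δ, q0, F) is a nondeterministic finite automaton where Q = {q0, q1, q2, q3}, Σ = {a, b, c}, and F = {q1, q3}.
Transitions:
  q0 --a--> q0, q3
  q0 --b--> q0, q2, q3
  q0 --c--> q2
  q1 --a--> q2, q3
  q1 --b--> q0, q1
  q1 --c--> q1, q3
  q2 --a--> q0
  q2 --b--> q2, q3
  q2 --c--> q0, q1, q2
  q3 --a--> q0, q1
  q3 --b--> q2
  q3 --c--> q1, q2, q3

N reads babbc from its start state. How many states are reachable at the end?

4

Start: {q0}
read b: {q0, q2, q3}
read a: {q0, q1, q3}
read b: {q0, q1, q2, q3}
read b: {q0, q1, q2, q3}
read c: {q0, q1, q2, q3}
Final reachable set {q0, q1, q2, q3} has 4 states.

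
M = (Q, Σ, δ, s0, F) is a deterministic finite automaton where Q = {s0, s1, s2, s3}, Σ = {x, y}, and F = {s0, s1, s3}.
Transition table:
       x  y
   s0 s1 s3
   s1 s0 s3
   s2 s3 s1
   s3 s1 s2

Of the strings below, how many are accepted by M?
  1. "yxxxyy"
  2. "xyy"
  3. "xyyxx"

"yxxxyy": rejected
"xyy": rejected
"xyyxx": accepted

1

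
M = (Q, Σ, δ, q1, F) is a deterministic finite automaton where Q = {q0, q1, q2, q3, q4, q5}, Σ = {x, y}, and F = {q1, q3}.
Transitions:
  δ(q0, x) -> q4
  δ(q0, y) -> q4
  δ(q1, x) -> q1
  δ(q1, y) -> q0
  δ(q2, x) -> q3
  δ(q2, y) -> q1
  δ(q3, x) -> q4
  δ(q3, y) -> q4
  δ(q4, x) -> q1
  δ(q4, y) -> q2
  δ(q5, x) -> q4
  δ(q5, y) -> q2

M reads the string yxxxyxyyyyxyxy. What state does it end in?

q1 --y--> q0
q0 --x--> q4
q4 --x--> q1
q1 --x--> q1
q1 --y--> q0
q0 --x--> q4
q4 --y--> q2
q2 --y--> q1
q1 --y--> q0
q0 --y--> q4
q4 --x--> q1
q1 --y--> q0
q0 --x--> q4
q4 --y--> q2

q2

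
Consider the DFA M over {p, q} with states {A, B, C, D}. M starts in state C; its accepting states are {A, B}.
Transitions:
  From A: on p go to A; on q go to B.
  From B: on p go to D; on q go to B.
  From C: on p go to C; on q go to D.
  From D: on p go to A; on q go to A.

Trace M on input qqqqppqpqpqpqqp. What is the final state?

C --q--> D
D --q--> A
A --q--> B
B --q--> B
B --p--> D
D --p--> A
A --q--> B
B --p--> D
D --q--> A
A --p--> A
A --q--> B
B --p--> D
D --q--> A
A --q--> B
B --p--> D

D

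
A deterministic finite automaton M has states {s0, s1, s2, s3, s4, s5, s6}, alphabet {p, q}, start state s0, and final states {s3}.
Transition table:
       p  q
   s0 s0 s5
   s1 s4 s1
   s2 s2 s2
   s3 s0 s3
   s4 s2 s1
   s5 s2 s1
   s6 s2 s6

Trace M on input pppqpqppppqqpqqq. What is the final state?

s0 --p--> s0
s0 --p--> s0
s0 --p--> s0
s0 --q--> s5
s5 --p--> s2
s2 --q--> s2
s2 --p--> s2
s2 --p--> s2
s2 --p--> s2
s2 --p--> s2
s2 --q--> s2
s2 --q--> s2
s2 --p--> s2
s2 --q--> s2
s2 --q--> s2
s2 --q--> s2

s2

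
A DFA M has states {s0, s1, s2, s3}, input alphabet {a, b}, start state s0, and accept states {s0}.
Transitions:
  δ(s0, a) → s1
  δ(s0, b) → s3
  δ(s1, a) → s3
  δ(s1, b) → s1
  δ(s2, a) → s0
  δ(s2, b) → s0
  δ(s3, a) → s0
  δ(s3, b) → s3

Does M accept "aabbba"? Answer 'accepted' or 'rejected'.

s0 --a--> s1
s1 --a--> s3
s3 --b--> s3
s3 --b--> s3
s3 --b--> s3
s3 --a--> s0
End in state s0, which is an accepting state.

accepted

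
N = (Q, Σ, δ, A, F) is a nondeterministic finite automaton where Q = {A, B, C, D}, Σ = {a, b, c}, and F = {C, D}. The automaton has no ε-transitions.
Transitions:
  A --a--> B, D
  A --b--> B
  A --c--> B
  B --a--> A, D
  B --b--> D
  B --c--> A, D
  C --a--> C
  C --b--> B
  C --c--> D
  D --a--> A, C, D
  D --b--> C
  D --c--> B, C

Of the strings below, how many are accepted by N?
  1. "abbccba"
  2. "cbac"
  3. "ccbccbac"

"abbccba": accepted
"cbac": accepted
"ccbccbac": accepted

3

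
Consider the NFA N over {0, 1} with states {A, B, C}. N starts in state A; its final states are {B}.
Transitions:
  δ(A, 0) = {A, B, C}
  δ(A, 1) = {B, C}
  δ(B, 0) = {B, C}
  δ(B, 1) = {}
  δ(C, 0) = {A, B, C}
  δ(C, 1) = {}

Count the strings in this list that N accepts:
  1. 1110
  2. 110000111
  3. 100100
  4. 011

1110: rejected
110000111: rejected
100100: accepted
011: rejected

1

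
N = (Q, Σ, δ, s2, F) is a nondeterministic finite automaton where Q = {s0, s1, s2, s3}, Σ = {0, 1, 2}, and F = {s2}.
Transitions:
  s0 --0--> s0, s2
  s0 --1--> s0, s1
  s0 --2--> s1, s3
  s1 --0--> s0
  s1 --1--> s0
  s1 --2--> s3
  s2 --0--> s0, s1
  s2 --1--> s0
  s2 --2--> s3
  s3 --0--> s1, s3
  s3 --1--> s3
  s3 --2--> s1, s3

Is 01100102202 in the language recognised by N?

Start: {s2}
read 0: {s0, s1}
read 1: {s0, s1}
read 1: {s0, s1}
read 0: {s0, s2}
read 0: {s0, s1, s2}
read 1: {s0, s1}
read 0: {s0, s2}
read 2: {s1, s3}
read 2: {s1, s3}
read 0: {s0, s1, s3}
read 2: {s1, s3}
Reachable ∩ accepting = {} — empty.

rejected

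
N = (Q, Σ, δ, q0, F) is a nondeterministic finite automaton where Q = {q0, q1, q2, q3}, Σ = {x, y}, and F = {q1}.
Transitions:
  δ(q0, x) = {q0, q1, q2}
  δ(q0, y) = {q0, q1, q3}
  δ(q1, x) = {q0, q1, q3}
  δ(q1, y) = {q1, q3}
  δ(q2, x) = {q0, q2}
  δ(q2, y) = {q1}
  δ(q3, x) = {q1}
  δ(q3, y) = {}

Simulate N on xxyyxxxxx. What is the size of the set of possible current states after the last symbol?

4

Start: {q0}
read x: {q0, q1, q2}
read x: {q0, q1, q2, q3}
read y: {q0, q1, q3}
read y: {q0, q1, q3}
read x: {q0, q1, q2, q3}
read x: {q0, q1, q2, q3}
read x: {q0, q1, q2, q3}
read x: {q0, q1, q2, q3}
read x: {q0, q1, q2, q3}
Final reachable set {q0, q1, q2, q3} has 4 states.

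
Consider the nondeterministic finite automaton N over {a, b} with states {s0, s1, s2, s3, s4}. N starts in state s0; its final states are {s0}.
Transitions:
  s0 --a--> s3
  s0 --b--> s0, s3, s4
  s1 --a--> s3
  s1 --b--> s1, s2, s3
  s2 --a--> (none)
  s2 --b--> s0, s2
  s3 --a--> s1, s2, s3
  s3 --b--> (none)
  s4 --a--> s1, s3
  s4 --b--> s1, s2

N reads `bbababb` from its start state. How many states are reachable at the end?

5

Start: {s0}
read b: {s0, s3, s4}
read b: {s0, s1, s2, s3, s4}
read a: {s1, s2, s3}
read b: {s0, s1, s2, s3}
read a: {s1, s2, s3}
read b: {s0, s1, s2, s3}
read b: {s0, s1, s2, s3, s4}
Final reachable set {s0, s1, s2, s3, s4} has 5 states.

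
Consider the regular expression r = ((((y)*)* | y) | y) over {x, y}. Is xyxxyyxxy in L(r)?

Neither (((y)*)*|y) nor y matches xyxxyyxxy.

no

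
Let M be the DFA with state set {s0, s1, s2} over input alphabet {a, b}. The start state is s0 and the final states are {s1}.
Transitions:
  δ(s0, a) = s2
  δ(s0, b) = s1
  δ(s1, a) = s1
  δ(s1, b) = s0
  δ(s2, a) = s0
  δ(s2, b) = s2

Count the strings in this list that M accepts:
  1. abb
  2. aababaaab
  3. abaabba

0

abb: rejected
aababaaab: rejected
abaabba: rejected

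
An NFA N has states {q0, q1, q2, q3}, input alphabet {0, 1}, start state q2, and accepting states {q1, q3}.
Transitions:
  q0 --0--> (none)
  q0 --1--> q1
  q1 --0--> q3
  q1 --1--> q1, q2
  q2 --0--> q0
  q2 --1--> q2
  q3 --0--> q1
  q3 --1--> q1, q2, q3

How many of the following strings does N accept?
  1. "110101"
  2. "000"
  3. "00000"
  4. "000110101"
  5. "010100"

2

"110101": accepted
"000": rejected
"00000": rejected
"000110101": rejected
"010100": accepted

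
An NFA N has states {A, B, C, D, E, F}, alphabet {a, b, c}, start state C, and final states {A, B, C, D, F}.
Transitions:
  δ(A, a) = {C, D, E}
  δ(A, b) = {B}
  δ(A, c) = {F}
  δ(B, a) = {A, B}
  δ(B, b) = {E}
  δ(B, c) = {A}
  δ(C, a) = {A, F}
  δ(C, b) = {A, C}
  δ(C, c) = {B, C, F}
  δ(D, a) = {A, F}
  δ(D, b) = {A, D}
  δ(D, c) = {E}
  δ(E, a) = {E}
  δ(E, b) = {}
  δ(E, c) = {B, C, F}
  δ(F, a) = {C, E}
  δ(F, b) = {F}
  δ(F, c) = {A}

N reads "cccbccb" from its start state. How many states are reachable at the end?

5

Start: {C}
read c: {B, C, F}
read c: {A, B, C, F}
read c: {A, B, C, F}
read b: {A, B, C, E, F}
read c: {A, B, C, F}
read c: {A, B, C, F}
read b: {A, B, C, E, F}
Final reachable set {A, B, C, E, F} has 5 states.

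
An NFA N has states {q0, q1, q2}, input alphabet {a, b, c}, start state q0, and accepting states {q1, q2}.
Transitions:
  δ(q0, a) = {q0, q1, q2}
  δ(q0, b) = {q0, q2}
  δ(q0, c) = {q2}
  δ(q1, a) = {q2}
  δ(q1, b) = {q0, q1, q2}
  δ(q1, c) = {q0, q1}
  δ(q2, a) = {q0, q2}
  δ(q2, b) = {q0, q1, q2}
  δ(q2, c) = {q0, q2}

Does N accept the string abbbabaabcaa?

accepted

Start: {q0}
read a: {q0, q1, q2}
read b: {q0, q1, q2}
read b: {q0, q1, q2}
read b: {q0, q1, q2}
read a: {q0, q1, q2}
read b: {q0, q1, q2}
read a: {q0, q1, q2}
read a: {q0, q1, q2}
read b: {q0, q1, q2}
read c: {q0, q1, q2}
read a: {q0, q1, q2}
read a: {q0, q1, q2}
Reachable ∩ accepting = {q1, q2} — nonempty.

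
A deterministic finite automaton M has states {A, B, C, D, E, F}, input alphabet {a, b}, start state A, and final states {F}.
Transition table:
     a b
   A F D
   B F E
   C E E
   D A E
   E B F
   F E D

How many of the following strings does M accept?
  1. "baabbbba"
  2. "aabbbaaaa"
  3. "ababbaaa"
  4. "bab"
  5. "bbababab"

"baabbbba": rejected
"aabbbaaaa": rejected
"ababbaaa": rejected
"bab": rejected
"bbababab": rejected

0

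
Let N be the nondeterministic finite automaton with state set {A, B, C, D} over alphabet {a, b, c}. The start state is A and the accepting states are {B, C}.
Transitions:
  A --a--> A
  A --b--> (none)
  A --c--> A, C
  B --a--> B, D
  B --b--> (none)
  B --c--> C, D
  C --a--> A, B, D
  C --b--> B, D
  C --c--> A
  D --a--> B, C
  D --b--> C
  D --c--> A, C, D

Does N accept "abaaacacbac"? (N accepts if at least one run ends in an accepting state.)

rejected

Start: {A}
read a: {A}
read b: {}
The reachable set is empty and stays empty for the remaining 9 symbols.
Reachable ∩ accepting = {} — empty.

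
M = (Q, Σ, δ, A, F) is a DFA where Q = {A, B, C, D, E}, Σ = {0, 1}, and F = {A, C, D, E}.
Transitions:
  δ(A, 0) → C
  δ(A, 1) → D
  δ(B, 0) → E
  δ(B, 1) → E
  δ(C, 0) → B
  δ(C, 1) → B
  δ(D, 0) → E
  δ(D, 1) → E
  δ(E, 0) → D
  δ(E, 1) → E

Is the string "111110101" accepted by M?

accepted

A --1--> D
D --1--> E
E --1--> E
E --1--> E
E --1--> E
E --0--> D
D --1--> E
E --0--> D
D --1--> E
End in state E, which is an accepting state.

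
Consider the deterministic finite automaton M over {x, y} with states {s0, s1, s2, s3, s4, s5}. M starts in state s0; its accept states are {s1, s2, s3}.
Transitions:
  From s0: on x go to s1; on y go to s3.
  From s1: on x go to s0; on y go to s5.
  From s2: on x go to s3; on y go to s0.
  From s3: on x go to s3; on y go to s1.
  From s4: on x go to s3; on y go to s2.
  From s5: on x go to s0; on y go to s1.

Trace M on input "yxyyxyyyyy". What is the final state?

s0 --y--> s3
s3 --x--> s3
s3 --y--> s1
s1 --y--> s5
s5 --x--> s0
s0 --y--> s3
s3 --y--> s1
s1 --y--> s5
s5 --y--> s1
s1 --y--> s5

s5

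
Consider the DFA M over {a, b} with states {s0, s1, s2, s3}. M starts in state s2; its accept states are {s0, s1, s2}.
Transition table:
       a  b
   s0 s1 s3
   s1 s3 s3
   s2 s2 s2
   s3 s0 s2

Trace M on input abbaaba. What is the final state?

s2

s2 --a--> s2
s2 --b--> s2
s2 --b--> s2
s2 --a--> s2
s2 --a--> s2
s2 --b--> s2
s2 --a--> s2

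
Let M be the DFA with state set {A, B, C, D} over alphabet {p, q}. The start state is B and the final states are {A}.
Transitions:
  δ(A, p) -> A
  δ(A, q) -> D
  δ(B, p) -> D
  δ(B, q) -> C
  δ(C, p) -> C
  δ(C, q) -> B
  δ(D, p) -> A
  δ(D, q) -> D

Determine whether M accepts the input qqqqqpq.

B --q--> C
C --q--> B
B --q--> C
C --q--> B
B --q--> C
C --p--> C
C --q--> B
End in state B, which is not an accepting state.

rejected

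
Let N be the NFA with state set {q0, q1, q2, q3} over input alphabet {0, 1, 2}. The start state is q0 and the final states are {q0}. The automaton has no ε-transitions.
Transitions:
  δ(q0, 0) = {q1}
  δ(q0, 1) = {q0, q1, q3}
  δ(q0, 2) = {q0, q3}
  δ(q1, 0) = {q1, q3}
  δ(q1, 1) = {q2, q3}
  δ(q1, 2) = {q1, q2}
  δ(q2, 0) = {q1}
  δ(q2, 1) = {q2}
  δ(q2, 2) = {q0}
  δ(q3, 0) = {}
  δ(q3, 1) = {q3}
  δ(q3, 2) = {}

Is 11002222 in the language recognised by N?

accepted

Start: {q0}
read 1: {q0, q1, q3}
read 1: {q0, q1, q2, q3}
read 0: {q1, q3}
read 0: {q1, q3}
read 2: {q1, q2}
read 2: {q0, q1, q2}
read 2: {q0, q1, q2, q3}
read 2: {q0, q1, q2, q3}
Reachable ∩ accepting = {q0} — nonempty.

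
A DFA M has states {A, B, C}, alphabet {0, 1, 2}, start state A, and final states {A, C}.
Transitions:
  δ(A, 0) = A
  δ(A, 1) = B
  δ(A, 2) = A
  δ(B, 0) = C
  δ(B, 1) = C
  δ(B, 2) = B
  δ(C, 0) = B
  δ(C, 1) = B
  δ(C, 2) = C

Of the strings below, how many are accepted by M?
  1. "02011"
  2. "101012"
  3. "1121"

1

"02011": accepted
"101012": rejected
"1121": rejected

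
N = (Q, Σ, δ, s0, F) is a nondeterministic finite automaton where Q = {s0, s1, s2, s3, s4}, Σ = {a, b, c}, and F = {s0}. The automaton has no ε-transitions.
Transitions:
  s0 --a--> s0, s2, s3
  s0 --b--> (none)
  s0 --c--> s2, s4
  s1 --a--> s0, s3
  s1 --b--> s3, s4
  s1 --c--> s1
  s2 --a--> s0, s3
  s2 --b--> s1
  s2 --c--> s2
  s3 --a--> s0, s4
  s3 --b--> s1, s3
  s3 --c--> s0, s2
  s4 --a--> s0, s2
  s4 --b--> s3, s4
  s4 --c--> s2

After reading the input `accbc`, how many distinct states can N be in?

3

Start: {s0}
read a: {s0, s2, s3}
read c: {s0, s2, s4}
read c: {s2, s4}
read b: {s1, s3, s4}
read c: {s0, s1, s2}
Final reachable set {s0, s1, s2} has 3 states.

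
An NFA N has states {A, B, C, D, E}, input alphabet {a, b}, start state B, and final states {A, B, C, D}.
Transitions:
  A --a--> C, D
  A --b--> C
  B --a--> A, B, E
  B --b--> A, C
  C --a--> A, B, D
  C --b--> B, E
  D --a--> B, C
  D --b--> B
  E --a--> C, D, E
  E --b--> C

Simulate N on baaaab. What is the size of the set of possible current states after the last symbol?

Start: {B}
read b: {A, C}
read a: {A, B, C, D}
read a: {A, B, C, D, E}
read a: {A, B, C, D, E}
read a: {A, B, C, D, E}
read b: {A, B, C, E}
Final reachable set {A, B, C, E} has 4 states.

4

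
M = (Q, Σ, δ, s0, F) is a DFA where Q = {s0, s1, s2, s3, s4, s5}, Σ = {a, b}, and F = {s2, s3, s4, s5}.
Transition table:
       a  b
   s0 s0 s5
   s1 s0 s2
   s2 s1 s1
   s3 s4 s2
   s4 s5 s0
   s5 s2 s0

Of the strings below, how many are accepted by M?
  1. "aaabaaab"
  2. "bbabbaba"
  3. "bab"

"aaabaaab": accepted
"bbabbaba": accepted
"bab": rejected

2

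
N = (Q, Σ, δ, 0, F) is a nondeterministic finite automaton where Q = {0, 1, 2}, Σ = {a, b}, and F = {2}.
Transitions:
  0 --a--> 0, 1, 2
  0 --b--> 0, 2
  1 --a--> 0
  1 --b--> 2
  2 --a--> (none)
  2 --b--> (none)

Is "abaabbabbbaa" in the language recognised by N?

Start: {0}
read a: {0, 1, 2}
read b: {0, 2}
read a: {0, 1, 2}
read a: {0, 1, 2}
read b: {0, 2}
read b: {0, 2}
read a: {0, 1, 2}
read b: {0, 2}
read b: {0, 2}
read b: {0, 2}
read a: {0, 1, 2}
read a: {0, 1, 2}
Reachable ∩ accepting = {2} — nonempty.

accepted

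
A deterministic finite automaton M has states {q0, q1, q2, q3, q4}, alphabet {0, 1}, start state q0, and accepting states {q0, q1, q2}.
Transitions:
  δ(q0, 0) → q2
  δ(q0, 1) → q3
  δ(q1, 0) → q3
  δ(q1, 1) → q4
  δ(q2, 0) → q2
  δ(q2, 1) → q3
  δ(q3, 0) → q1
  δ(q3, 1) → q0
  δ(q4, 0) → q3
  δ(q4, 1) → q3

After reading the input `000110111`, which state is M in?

q0 --0--> q2
q2 --0--> q2
q2 --0--> q2
q2 --1--> q3
q3 --1--> q0
q0 --0--> q2
q2 --1--> q3
q3 --1--> q0
q0 --1--> q3

q3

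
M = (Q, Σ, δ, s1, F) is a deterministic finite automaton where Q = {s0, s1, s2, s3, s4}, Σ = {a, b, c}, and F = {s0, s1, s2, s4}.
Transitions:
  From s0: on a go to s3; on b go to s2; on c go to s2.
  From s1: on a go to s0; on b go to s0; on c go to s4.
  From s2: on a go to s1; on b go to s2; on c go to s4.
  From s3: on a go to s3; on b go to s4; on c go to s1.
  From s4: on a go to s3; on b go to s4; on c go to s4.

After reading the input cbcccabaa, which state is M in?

s1 --c--> s4
s4 --b--> s4
s4 --c--> s4
s4 --c--> s4
s4 --c--> s4
s4 --a--> s3
s3 --b--> s4
s4 --a--> s3
s3 --a--> s3

s3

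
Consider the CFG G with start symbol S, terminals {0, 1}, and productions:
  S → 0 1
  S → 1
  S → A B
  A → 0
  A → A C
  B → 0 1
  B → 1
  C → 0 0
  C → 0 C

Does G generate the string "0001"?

yes

S ⇒ AB ⇒ ACB ⇒ 0CB ⇒ 000B ⇒ 0001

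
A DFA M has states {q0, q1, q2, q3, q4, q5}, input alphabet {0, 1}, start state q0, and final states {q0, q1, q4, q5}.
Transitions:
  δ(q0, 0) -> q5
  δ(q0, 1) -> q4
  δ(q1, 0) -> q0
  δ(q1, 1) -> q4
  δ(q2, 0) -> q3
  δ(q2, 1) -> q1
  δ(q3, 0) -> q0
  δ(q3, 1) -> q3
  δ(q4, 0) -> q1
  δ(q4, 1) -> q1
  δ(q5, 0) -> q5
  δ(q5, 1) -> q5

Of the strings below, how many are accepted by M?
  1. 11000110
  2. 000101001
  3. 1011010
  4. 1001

11000110: accepted
000101001: accepted
1011010: accepted
1001: accepted

4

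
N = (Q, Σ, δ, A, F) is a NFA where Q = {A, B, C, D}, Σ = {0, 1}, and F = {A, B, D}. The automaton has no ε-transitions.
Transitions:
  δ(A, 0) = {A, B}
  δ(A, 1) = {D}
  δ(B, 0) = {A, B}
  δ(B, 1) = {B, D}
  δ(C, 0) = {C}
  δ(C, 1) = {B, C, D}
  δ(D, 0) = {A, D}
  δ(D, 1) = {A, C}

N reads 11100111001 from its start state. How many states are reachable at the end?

4

Start: {A}
read 1: {D}
read 1: {A, C}
read 1: {B, C, D}
read 0: {A, B, C, D}
read 0: {A, B, C, D}
read 1: {A, B, C, D}
read 1: {A, B, C, D}
read 1: {A, B, C, D}
read 0: {A, B, C, D}
read 0: {A, B, C, D}
read 1: {A, B, C, D}
Final reachable set {A, B, C, D} has 4 states.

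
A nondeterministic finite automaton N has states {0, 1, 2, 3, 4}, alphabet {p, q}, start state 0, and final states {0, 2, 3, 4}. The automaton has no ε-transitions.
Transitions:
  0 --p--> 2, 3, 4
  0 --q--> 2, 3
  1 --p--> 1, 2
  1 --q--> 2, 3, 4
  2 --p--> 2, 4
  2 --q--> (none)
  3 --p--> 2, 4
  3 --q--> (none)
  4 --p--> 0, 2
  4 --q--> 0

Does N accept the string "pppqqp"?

accepted

Start: {0}
read p: {2, 3, 4}
read p: {0, 2, 4}
read p: {0, 2, 3, 4}
read q: {0, 2, 3}
read q: {2, 3}
read p: {2, 4}
Reachable ∩ accepting = {2, 4} — nonempty.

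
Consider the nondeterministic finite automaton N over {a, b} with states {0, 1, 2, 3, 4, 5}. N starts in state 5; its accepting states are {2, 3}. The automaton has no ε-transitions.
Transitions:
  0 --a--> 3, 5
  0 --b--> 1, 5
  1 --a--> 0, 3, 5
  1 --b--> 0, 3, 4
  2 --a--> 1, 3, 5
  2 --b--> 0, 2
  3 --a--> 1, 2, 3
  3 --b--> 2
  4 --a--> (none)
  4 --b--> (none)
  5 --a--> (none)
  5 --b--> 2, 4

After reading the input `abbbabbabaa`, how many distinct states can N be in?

0

Start: {5}
read a: {}
The reachable set is empty and stays empty for the remaining 10 symbols.
Final reachable set {} has 0 states.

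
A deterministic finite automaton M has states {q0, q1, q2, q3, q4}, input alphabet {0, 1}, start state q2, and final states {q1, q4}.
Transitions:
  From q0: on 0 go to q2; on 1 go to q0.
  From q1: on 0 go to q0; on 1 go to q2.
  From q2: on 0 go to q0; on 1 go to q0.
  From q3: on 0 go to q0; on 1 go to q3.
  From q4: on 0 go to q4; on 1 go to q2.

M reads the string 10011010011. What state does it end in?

q0

q2 --1--> q0
q0 --0--> q2
q2 --0--> q0
q0 --1--> q0
q0 --1--> q0
q0 --0--> q2
q2 --1--> q0
q0 --0--> q2
q2 --0--> q0
q0 --1--> q0
q0 --1--> q0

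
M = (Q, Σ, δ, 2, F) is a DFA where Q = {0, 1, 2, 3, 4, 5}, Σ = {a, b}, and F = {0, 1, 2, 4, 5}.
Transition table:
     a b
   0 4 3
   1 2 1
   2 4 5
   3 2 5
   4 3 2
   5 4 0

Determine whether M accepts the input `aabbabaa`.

rejected

2 --a--> 4
4 --a--> 3
3 --b--> 5
5 --b--> 0
0 --a--> 4
4 --b--> 2
2 --a--> 4
4 --a--> 3
End in state 3, which is not an accepting state.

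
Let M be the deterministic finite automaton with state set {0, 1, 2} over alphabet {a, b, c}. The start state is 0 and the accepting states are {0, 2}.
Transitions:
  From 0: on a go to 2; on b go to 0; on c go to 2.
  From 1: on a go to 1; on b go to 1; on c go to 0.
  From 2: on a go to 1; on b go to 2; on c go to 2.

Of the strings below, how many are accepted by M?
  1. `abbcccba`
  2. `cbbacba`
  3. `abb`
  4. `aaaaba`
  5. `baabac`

3

`abbcccba`: rejected
`cbbacba`: accepted
`abb`: accepted
`aaaaba`: rejected
`baabac`: accepted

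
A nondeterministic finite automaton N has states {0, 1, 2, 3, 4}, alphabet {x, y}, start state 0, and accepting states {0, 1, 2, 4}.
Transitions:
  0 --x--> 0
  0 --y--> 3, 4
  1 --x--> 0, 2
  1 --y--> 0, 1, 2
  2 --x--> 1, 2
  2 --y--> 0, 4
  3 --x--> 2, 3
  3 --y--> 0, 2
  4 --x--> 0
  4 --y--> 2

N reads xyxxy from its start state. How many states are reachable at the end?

Start: {0}
read x: {0}
read y: {3, 4}
read x: {0, 2, 3}
read x: {0, 1, 2, 3}
read y: {0, 1, 2, 3, 4}
Final reachable set {0, 1, 2, 3, 4} has 5 states.

5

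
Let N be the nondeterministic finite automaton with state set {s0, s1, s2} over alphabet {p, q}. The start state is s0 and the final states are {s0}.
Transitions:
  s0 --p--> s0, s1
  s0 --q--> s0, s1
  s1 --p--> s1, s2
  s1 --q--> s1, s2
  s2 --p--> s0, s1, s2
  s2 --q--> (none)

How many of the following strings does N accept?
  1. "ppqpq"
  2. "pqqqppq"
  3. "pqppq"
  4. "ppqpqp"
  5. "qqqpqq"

5

"ppqpq": accepted
"pqqqppq": accepted
"pqppq": accepted
"ppqpqp": accepted
"qqqpqq": accepted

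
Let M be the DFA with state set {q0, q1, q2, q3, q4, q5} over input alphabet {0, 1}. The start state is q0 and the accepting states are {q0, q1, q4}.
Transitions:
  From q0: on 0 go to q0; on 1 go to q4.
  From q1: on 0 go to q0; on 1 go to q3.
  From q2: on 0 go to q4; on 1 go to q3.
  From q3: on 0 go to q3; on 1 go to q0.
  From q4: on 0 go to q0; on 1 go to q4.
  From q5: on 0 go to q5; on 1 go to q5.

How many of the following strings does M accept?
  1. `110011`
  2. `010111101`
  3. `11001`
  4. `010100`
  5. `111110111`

`110011`: accepted
`010111101`: accepted
`11001`: accepted
`010100`: accepted
`111110111`: accepted

5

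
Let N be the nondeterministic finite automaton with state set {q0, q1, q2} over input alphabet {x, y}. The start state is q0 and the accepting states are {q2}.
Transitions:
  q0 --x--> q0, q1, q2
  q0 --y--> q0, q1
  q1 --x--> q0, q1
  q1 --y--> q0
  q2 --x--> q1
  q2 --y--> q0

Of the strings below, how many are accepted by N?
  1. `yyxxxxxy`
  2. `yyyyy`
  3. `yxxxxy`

0

`yyxxxxxy`: rejected
`yyyyy`: rejected
`yxxxxy`: rejected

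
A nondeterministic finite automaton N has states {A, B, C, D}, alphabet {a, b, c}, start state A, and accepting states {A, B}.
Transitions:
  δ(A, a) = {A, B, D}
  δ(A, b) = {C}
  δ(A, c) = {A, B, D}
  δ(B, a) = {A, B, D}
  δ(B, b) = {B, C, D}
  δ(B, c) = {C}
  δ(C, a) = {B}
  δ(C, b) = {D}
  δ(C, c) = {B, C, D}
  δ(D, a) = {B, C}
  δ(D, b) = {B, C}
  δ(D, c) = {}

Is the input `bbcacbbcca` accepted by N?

Start: {A}
read b: {C}
read b: {D}
read c: {}
The reachable set is empty and stays empty for the remaining 7 symbols.
Reachable ∩ accepting = {} — empty.

rejected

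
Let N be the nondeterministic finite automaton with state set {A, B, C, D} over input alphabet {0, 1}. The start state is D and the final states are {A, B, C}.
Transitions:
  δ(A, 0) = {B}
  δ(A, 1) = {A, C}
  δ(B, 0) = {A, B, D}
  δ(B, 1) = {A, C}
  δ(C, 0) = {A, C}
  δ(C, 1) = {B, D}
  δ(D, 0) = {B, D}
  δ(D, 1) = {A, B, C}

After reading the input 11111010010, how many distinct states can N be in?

Start: {D}
read 1: {A, B, C}
read 1: {A, B, C, D}
read 1: {A, B, C, D}
read 1: {A, B, C, D}
read 1: {A, B, C, D}
read 0: {A, B, C, D}
read 1: {A, B, C, D}
read 0: {A, B, C, D}
read 0: {A, B, C, D}
read 1: {A, B, C, D}
read 0: {A, B, C, D}
Final reachable set {A, B, C, D} has 4 states.

4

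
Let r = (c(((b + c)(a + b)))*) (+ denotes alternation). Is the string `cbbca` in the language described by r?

Split as c·bbca: c matches c and (((b+c)(a+b)))* matches bbca.

yes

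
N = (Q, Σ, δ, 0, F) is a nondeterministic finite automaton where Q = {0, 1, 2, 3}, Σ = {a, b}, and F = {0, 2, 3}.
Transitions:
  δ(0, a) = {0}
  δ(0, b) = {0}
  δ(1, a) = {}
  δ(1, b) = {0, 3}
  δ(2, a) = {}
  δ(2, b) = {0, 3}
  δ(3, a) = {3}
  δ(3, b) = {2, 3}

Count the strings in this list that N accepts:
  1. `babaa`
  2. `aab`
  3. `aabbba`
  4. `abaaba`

4

`babaa`: accepted
`aab`: accepted
`aabbba`: accepted
`abaaba`: accepted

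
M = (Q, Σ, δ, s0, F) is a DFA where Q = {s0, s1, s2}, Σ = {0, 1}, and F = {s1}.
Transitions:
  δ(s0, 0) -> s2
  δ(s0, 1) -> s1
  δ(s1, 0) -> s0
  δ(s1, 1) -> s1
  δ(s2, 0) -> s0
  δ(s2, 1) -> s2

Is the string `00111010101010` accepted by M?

rejected

s0 --0--> s2
s2 --0--> s0
s0 --1--> s1
s1 --1--> s1
s1 --1--> s1
s1 --0--> s0
s0 --1--> s1
s1 --0--> s0
s0 --1--> s1
s1 --0--> s0
s0 --1--> s1
s1 --0--> s0
s0 --1--> s1
s1 --0--> s0
End in state s0, which is not an accepting state.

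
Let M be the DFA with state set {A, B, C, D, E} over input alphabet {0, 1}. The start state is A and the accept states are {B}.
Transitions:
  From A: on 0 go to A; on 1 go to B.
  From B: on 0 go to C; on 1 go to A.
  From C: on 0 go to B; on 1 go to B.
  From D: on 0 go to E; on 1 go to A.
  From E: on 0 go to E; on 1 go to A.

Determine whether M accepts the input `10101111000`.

A --1--> B
B --0--> C
C --1--> B
B --0--> C
C --1--> B
B --1--> A
A --1--> B
B --1--> A
A --0--> A
A --0--> A
A --0--> A
End in state A, which is not an accepting state.

rejected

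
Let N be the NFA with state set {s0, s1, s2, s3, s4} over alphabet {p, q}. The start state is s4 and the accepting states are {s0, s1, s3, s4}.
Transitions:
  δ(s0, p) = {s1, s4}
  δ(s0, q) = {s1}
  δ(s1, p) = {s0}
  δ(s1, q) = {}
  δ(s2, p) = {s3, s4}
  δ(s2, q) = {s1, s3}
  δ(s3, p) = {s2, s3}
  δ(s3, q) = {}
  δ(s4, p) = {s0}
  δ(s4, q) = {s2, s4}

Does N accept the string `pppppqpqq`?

rejected

Start: {s4}
read p: {s0}
read p: {s1, s4}
read p: {s0}
read p: {s1, s4}
read p: {s0}
read q: {s1}
read p: {s0}
read q: {s1}
read q: {}
Reachable ∩ accepting = {} — empty.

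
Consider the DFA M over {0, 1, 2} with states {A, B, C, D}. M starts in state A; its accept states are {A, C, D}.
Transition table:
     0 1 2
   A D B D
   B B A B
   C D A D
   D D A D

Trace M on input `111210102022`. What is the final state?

A --1--> B
B --1--> A
A --1--> B
B --2--> B
B --1--> A
A --0--> D
D --1--> A
A --0--> D
D --2--> D
D --0--> D
D --2--> D
D --2--> D

D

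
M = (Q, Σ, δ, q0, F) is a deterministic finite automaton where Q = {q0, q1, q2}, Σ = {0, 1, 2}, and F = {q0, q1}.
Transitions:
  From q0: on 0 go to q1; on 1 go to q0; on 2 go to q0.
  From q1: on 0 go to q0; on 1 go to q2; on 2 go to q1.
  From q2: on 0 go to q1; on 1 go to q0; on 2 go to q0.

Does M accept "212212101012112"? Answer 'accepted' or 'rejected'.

accepted

q0 --2--> q0
q0 --1--> q0
q0 --2--> q0
q0 --2--> q0
q0 --1--> q0
q0 --2--> q0
q0 --1--> q0
q0 --0--> q1
q1 --1--> q2
q2 --0--> q1
q1 --1--> q2
q2 --2--> q0
q0 --1--> q0
q0 --1--> q0
q0 --2--> q0
End in state q0, which is an accepting state.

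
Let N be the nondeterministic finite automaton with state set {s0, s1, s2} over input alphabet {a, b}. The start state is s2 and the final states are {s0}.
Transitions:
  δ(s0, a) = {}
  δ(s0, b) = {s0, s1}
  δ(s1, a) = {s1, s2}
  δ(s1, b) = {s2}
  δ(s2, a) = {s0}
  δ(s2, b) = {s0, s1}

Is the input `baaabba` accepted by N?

accepted

Start: {s2}
read b: {s0, s1}
read a: {s1, s2}
read a: {s0, s1, s2}
read a: {s0, s1, s2}
read b: {s0, s1, s2}
read b: {s0, s1, s2}
read a: {s0, s1, s2}
Reachable ∩ accepting = {s0} — nonempty.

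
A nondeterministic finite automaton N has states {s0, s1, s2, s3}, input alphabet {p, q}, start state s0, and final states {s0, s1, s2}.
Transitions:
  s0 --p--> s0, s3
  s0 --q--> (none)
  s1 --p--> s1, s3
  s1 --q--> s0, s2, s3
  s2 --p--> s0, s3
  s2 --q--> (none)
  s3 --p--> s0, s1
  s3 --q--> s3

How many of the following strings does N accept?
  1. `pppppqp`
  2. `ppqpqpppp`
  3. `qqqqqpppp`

`pppppqp`: accepted
`ppqpqpppp`: accepted
`qqqqqpppp`: rejected

2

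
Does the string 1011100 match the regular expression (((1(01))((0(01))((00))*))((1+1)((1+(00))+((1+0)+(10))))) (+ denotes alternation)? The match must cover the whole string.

No split of 1011100 into u·v has ((1(01))((0(01))((00))*)) matching u and ((1+1)((1+(00))+((1+0)+(10)))) matching v.

no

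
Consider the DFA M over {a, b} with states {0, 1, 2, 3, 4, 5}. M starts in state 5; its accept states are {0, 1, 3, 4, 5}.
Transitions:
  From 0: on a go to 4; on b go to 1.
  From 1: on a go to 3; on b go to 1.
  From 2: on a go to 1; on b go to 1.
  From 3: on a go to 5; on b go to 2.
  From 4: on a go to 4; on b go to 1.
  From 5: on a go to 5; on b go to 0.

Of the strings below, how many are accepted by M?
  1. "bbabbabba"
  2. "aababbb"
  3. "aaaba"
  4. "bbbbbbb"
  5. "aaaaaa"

5

"bbabbabba": accepted
"aababbb": accepted
"aaaba": accepted
"bbbbbbb": accepted
"aaaaaa": accepted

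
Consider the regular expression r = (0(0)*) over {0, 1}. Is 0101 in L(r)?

no

No split of 0101 into u·v has 0 matching u and (0)* matching v.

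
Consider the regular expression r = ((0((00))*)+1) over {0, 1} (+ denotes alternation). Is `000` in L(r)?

yes

The left alternative (0((00))*) matches 000.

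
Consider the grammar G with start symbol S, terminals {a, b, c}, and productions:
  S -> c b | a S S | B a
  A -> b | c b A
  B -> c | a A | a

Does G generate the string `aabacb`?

yes

S ⇒ aSS ⇒ aBaS ⇒ aaAaS ⇒ aabaS ⇒ aabacb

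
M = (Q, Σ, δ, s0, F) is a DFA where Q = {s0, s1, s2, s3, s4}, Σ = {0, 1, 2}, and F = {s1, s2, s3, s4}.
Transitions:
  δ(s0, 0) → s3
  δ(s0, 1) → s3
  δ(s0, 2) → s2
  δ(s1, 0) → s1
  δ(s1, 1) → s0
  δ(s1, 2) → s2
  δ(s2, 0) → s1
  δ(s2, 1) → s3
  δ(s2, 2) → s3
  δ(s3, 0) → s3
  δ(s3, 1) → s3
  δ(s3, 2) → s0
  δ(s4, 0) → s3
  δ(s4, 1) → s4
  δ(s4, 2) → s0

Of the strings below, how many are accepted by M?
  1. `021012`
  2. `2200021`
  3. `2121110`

2

`021012`: rejected
`2200021`: accepted
`2121110`: accepted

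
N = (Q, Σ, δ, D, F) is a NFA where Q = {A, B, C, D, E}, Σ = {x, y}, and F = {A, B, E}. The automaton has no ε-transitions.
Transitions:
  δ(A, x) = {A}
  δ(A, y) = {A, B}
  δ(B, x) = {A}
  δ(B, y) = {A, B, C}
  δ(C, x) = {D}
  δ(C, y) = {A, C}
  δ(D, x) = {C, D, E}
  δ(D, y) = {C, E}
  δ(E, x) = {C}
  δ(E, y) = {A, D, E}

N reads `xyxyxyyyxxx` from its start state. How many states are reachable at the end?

Start: {D}
read x: {C, D, E}
read y: {A, C, D, E}
read x: {A, C, D, E}
read y: {A, B, C, D, E}
read x: {A, C, D, E}
read y: {A, B, C, D, E}
read y: {A, B, C, D, E}
read y: {A, B, C, D, E}
read x: {A, C, D, E}
read x: {A, C, D, E}
read x: {A, C, D, E}
Final reachable set {A, C, D, E} has 4 states.

4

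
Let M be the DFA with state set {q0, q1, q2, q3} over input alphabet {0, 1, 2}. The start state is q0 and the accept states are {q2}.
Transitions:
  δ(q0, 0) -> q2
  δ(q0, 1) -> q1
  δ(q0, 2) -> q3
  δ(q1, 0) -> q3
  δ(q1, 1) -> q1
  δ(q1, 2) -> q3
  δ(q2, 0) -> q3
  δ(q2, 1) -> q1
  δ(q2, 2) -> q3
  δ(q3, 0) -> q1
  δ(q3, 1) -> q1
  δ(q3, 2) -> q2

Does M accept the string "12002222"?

q0 --1--> q1
q1 --2--> q3
q3 --0--> q1
q1 --0--> q3
q3 --2--> q2
q2 --2--> q3
q3 --2--> q2
q2 --2--> q3
End in state q3, which is not an accepting state.

rejected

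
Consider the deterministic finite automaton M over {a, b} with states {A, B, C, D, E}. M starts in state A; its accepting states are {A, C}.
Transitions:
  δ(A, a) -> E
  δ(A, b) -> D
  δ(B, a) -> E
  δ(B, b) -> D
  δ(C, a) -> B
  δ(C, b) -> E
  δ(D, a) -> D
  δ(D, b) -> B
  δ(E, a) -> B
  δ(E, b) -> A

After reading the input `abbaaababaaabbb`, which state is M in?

B

A --a--> E
E --b--> A
A --b--> D
D --a--> D
D --a--> D
D --a--> D
D --b--> B
B --a--> E
E --b--> A
A --a--> E
E --a--> B
B --a--> E
E --b--> A
A --b--> D
D --b--> B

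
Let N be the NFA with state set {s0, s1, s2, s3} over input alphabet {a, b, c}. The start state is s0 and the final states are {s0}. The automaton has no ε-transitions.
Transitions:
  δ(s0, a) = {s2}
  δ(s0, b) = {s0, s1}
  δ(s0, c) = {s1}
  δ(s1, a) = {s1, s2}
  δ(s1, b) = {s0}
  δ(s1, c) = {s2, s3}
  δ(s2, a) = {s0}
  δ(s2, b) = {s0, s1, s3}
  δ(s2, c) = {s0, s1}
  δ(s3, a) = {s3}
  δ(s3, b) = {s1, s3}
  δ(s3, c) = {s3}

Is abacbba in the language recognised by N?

Start: {s0}
read a: {s2}
read b: {s0, s1, s3}
read a: {s1, s2, s3}
read c: {s0, s1, s2, s3}
read b: {s0, s1, s3}
read b: {s0, s1, s3}
read a: {s1, s2, s3}
Reachable ∩ accepting = {} — empty.

rejected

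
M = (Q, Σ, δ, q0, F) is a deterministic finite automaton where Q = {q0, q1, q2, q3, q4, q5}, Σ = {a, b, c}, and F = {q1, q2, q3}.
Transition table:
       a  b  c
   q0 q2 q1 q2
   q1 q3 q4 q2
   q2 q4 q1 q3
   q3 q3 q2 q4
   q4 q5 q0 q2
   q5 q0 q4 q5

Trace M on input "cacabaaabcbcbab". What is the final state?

q2

q0 --c--> q2
q2 --a--> q4
q4 --c--> q2
q2 --a--> q4
q4 --b--> q0
q0 --a--> q2
q2 --a--> q4
q4 --a--> q5
q5 --b--> q4
q4 --c--> q2
q2 --b--> q1
q1 --c--> q2
q2 --b--> q1
q1 --a--> q3
q3 --b--> q2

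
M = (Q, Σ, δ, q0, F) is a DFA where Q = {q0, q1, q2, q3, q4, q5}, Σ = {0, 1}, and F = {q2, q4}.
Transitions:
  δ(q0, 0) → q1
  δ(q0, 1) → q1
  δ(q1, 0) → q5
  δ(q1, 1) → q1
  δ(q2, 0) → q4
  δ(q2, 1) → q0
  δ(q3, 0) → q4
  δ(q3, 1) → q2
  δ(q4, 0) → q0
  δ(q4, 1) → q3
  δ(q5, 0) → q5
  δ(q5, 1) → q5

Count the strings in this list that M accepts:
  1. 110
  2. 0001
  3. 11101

110: rejected
0001: rejected
11101: rejected

0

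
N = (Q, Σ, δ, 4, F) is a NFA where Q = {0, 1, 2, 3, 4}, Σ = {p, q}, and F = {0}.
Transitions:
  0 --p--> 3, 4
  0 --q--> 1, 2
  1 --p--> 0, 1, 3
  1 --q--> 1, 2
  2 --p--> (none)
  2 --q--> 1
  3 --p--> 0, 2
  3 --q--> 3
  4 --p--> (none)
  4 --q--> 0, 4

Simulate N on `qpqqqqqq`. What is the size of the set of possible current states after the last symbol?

5

Start: {4}
read q: {0, 4}
read p: {3, 4}
read q: {0, 3, 4}
read q: {0, 1, 2, 3, 4}
read q: {0, 1, 2, 3, 4}
read q: {0, 1, 2, 3, 4}
read q: {0, 1, 2, 3, 4}
read q: {0, 1, 2, 3, 4}
Final reachable set {0, 1, 2, 3, 4} has 5 states.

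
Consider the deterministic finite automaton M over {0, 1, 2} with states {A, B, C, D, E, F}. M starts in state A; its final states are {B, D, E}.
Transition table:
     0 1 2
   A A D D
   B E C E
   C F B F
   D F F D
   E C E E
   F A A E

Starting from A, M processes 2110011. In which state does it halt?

F

A --2--> D
D --1--> F
F --1--> A
A --0--> A
A --0--> A
A --1--> D
D --1--> F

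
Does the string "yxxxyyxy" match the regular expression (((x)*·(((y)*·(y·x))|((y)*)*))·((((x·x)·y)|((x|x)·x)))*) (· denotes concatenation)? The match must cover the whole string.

No split of yxxxyyxy into u·v has ((x)*·(((y)*·(y·x))|((y)*)*)) matching u and ((((x·x)·y)|((x|x)·x)))* matching v.

no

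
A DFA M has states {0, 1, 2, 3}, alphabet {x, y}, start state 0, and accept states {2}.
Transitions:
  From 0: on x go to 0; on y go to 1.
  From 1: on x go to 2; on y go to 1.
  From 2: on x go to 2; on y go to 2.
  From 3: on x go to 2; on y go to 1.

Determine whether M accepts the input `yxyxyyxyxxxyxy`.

accepted

0 --y--> 1
1 --x--> 2
2 --y--> 2
2 --x--> 2
2 --y--> 2
2 --y--> 2
2 --x--> 2
2 --y--> 2
2 --x--> 2
2 --x--> 2
2 --x--> 2
2 --y--> 2
2 --x--> 2
2 --y--> 2
End in state 2, which is an accepting state.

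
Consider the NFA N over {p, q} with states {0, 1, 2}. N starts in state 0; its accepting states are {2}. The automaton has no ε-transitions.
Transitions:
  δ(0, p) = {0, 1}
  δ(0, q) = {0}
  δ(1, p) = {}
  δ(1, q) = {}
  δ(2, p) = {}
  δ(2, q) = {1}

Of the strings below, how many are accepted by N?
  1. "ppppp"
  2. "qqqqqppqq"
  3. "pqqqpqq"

"ppppp": rejected
"qqqqqppqq": rejected
"pqqqpqq": rejected

0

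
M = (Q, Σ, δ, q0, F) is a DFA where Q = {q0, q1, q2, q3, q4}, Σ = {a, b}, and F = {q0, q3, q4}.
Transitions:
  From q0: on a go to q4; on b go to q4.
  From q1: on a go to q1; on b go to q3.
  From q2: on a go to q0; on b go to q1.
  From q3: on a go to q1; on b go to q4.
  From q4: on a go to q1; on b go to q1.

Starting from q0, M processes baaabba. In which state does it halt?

q0 --b--> q4
q4 --a--> q1
q1 --a--> q1
q1 --a--> q1
q1 --b--> q3
q3 --b--> q4
q4 --a--> q1

q1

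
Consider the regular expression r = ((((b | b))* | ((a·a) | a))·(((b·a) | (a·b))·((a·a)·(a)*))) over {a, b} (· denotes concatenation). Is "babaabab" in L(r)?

no

No split of babaabab into u·v has (((b|b))*|((a·a)|a)) matching u and (((b·a)|(a·b))·((a·a)·(a)*)) matching v.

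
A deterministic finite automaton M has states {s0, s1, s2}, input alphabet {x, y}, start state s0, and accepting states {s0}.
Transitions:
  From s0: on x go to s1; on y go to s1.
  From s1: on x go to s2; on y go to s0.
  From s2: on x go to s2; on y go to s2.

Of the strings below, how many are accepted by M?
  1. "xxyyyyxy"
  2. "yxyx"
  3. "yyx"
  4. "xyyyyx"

"xxyyyyxy": rejected
"yxyx": rejected
"yyx": rejected
"xyyyyx": rejected

0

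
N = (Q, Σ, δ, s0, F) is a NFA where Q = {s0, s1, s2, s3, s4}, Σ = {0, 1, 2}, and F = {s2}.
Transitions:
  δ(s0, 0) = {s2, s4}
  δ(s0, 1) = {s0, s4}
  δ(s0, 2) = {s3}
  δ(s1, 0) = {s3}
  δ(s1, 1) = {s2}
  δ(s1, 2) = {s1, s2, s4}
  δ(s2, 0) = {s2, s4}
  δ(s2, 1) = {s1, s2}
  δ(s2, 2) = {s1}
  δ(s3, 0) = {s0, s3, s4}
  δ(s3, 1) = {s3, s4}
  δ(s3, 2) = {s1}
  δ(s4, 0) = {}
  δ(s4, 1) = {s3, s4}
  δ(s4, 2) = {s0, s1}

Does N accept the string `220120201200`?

accepted

Start: {s0}
read 2: {s3}
read 2: {s1}
read 0: {s3}
read 1: {s3, s4}
read 2: {s0, s1}
read 0: {s2, s3, s4}
read 2: {s0, s1}
read 0: {s2, s3, s4}
read 1: {s1, s2, s3, s4}
read 2: {s0, s1, s2, s4}
read 0: {s2, s3, s4}
read 0: {s0, s2, s3, s4}
Reachable ∩ accepting = {s2} — nonempty.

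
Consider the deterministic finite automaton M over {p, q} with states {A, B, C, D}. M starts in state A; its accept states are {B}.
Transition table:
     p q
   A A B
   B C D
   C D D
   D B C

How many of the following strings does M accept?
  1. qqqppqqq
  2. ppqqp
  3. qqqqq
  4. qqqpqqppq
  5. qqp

2

qqqppqqq: rejected
ppqqp: accepted
qqqqq: rejected
qqqpqqppq: rejected
qqp: accepted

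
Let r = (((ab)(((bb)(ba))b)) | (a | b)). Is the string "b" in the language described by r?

The right alternative (a|b) matches b.

yes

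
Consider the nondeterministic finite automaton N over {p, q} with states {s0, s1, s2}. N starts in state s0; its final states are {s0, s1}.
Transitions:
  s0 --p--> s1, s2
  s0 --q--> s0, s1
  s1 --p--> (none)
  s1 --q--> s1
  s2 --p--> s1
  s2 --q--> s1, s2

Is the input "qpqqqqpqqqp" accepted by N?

rejected

Start: {s0}
read q: {s0, s1}
read p: {s1, s2}
read q: {s1, s2}
read q: {s1, s2}
read q: {s1, s2}
read q: {s1, s2}
read p: {s1}
read q: {s1}
read q: {s1}
read q: {s1}
read p: {}
Reachable ∩ accepting = {} — empty.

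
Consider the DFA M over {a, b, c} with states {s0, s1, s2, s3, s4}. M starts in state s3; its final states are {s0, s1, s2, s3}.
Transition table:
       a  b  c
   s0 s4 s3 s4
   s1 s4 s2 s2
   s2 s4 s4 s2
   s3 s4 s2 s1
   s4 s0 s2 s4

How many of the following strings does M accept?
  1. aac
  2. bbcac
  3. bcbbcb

aac: rejected
bbcac: rejected
bcbbcb: rejected

0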